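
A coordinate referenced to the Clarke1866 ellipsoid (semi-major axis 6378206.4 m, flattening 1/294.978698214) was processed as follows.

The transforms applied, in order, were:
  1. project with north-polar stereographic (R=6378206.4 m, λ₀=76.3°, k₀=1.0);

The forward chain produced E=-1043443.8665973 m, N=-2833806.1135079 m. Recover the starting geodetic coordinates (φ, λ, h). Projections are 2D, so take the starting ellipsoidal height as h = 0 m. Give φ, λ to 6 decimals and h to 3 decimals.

start: E=-1043443.8666, N=-2833806.1135 m
→ stereo⁻¹: φ=63.36326300°, λ=56.08564400°

φ=63.363263°, λ=56.085644°, h=0.000 m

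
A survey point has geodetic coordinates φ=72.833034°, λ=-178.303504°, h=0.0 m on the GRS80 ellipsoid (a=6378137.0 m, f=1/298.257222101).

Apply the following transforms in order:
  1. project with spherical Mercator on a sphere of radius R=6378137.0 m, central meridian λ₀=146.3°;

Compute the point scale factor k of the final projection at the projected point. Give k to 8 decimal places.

3.38802471

start: φ=72.833034°, λ=-178.303504°, h=0.000 m
→ into merc (λ₀=146.3°): φ=72.83303400°, λ−λ₀=35.39649600°
scale k = 3.38802471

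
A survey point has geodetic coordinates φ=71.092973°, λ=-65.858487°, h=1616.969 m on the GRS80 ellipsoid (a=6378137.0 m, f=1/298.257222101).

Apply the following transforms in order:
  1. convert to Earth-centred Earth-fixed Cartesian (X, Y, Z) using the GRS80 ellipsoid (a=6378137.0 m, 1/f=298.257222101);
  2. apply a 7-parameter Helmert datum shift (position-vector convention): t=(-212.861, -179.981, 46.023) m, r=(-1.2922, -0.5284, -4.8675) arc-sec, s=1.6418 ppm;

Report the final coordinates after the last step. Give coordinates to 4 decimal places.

start: φ=71.092973°, λ=-65.858487°, h=1616.969 m
→ ECEF (a=6378137.000, f=1/298.257222101): X=848033.3340, Y=-1892123.1079, Z=6013180.8024
→ Helmert 7p (PV): X=847761.8100, Y=-1892288.5364, Z=6013250.7240

X=847761.8100 m, Y=-1892288.5364 m, Z=6013250.7240 m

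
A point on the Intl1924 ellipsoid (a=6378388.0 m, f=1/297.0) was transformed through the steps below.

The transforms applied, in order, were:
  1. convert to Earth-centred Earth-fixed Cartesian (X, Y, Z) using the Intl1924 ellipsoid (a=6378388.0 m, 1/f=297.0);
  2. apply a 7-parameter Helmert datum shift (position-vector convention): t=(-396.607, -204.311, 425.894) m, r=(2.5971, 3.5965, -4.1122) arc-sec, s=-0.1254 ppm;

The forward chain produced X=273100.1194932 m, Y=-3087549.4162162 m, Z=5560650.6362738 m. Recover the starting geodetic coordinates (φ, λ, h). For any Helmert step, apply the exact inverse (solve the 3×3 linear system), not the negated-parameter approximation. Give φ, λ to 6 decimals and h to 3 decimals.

φ=61.028177°, λ=-84.938118°, h=3753.851 m

start: X=273100.1195, Y=-3087549.4162, Z=5560650.6363 m
→ Helmert⁻¹: X=273461.3595, Y=-3087270.0306, Z=5560269.0798
→ geod (Bowring, a=6378388.000): φ=61.02817700°, λ=-84.93811800°, h=3753.8510 m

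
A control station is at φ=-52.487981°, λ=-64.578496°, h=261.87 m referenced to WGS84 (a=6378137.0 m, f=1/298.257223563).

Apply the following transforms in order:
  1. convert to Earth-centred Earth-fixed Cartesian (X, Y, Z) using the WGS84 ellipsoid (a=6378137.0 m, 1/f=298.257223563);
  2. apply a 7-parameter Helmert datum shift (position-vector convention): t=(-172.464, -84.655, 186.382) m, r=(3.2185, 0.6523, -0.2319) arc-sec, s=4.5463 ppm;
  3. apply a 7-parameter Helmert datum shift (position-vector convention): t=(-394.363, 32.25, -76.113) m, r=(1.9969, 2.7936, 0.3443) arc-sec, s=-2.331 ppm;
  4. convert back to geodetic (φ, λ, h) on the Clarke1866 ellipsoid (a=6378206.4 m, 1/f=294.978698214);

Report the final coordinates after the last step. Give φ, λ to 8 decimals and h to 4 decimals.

φ=-52.49255753°, λ=-64.58664672°, h=149.9300 m

start: φ=-52.487981°, λ=-64.578496°, h=261.870 m
→ ECEF (a=6378137.000, f=1/298.257223563): X=1670816.5943, Y=-3515325.9327, Z=-5036258.0168
→ Helmert 7p (PV): X=1670631.8472, Y=-3515349.8631, Z=-5036154.6674
→ Helmert 7p (PV): X=1670171.2495, Y=-3515257.8741, Z=-5036275.7006
→ geod (Bowring, a=6378206.400): φ=-52.49255753°, λ=-64.58664672°, h=149.9300 m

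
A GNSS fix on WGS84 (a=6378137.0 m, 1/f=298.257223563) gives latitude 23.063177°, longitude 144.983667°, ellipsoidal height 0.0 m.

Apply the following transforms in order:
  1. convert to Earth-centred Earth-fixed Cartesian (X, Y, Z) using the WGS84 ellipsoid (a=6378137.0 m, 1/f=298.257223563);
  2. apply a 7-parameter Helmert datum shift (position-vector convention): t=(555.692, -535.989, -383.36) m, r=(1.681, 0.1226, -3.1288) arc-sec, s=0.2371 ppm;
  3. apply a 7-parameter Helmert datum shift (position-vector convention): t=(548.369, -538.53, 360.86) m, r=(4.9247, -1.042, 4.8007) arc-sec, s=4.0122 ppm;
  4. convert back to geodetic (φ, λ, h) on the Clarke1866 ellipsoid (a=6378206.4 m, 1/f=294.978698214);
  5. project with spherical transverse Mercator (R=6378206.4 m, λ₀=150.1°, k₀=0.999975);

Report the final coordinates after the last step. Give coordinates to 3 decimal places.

E=-524105.086 m, N=2577369.308 m

start: φ=23.063177°, λ=144.983667°, h=0.000 m
→ ECEF (a=6378137.000, f=1/298.257223563): X=-4808585.6071, Y=3369051.1253, Z=2483158.1358
→ Helmert 7p (PV): X=-4807978.4746, Y=3368568.6388, Z=2482805.6795
→ Helmert 7p (PV): X=-4807540.3406, Y=3367872.4419, Z=2483232.6392
→ geod (Bowring, a=6378206.400): φ=23.07076368°, λ=144.98723509°, h=-1413.6622 m
→ tm (R=6378206.4, λ₀=150.1°): E=-524105.0862, N=2577369.3080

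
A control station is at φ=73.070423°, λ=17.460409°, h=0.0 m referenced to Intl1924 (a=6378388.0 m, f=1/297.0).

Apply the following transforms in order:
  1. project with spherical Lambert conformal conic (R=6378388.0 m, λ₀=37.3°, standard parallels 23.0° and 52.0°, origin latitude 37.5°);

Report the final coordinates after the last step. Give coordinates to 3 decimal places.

start: φ=73.070423°, λ=17.460409°, h=0.000 m
→ lcc (R=6378388.0, λ₀=37.3°): E=-805274.8367, N=4237769.9337

E=-805274.837 m, N=4237769.934 m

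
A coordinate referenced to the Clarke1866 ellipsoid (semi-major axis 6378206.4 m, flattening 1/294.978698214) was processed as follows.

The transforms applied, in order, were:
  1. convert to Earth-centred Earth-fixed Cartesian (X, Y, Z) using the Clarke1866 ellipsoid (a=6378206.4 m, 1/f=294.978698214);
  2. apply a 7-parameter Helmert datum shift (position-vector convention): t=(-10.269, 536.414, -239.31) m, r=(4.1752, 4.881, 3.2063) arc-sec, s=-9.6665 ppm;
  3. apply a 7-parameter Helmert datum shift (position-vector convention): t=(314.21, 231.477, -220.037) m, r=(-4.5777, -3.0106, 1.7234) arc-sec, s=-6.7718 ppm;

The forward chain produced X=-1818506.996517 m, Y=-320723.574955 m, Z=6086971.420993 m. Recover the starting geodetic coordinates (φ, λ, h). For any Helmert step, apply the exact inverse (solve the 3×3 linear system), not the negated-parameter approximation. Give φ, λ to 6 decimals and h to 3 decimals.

start: X=-1818506.9965, Y=-320723.5750, Z=6086971.4210 m
→ Helmert⁻¹: X=-1818747.3577, Y=-321077.1256, Z=6087252.0998
→ Helmert⁻¹: X=-1818903.7201, Y=-321465.1513, Z=6087513.7201
→ geod (Bowring, a=6378206.400): φ=73.22874900°, λ=-169.97729200°, h=3171.8830 m

φ=73.228749°, λ=-169.977292°, h=3171.883 m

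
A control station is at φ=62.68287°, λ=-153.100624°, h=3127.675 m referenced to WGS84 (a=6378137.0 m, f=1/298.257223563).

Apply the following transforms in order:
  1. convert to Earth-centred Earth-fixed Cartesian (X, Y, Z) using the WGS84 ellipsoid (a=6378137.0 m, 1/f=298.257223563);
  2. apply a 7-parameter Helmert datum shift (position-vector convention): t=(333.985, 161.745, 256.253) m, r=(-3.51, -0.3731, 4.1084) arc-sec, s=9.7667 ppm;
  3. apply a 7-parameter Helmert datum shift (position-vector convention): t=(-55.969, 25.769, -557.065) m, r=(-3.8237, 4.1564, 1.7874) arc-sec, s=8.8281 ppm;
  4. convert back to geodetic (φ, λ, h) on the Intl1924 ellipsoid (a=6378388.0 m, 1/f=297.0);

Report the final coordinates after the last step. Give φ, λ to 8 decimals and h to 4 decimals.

start: φ=62.682870°, λ=-153.100624°, h=3127.675 m
→ ECEF (a=6378137.000, f=1/298.257223563): X=-2618531.9178, Y=-1328421.2052, Z=5646622.7058
→ Helmert 7p (PV): X=-2618207.2613, Y=-1328228.5019, Z=5646951.9770
→ Helmert 7p (PV): X=-2618161.0426, Y=-1328132.4639, Z=5646522.1460
→ geod (Bowring, a=6378388.000): φ=62.68680184°, λ=-153.10237476°, h=2647.6851 m

φ=62.68680184°, λ=-153.10237476°, h=2647.6851 m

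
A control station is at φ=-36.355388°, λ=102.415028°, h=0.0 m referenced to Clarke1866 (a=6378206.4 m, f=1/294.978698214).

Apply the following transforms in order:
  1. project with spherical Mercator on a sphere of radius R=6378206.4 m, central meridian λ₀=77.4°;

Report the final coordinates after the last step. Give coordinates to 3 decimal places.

start: φ=-36.355388°, λ=102.415028°, h=0.000 m
→ merc (R=6378206.4, λ₀=77.4°): E=2784690.4788, N=-4349680.3746

E=2784690.479 m, N=-4349680.375 m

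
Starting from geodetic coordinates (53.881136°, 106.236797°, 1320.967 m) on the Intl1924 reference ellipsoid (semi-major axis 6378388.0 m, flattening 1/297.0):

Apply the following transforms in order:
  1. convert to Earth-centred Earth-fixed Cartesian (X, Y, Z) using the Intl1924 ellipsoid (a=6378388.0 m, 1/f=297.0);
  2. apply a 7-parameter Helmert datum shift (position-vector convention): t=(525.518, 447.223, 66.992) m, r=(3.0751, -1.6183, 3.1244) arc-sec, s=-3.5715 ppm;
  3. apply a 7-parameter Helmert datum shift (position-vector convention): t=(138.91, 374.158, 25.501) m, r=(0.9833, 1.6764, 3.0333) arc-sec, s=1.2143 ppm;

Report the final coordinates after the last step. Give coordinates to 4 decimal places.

start: φ=53.881136°, λ=106.236797°, h=1320.967 m
→ ECEF (a=6378388.000, f=1/297.0): X=-1053805.9734, Y=3618548.1267, Z=5130126.7005
→ Helmert 7p (PV): X=-1053371.7531, Y=3618889.9813, Z=5130221.0494
→ Helmert 7p (PV): X=-1053245.6456, Y=3619228.5863, Z=5130278.5931

X=-1053245.6456 m, Y=3619228.5863 m, Z=5130278.5931 m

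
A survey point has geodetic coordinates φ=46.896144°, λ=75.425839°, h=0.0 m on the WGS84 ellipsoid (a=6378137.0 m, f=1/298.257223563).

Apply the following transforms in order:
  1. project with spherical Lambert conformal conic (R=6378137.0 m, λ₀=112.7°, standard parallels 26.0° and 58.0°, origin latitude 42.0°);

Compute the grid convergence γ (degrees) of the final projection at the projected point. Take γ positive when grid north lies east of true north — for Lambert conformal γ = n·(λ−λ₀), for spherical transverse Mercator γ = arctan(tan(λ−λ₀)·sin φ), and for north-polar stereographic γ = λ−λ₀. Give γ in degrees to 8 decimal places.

start: φ=46.896144°, λ=75.425839°, h=0.000 m
→ into lcc (λ₀=112.7°): φ=46.89614400°, λ−λ₀=-37.27416100°
convergence γ = -25.28157398°

-25.28157398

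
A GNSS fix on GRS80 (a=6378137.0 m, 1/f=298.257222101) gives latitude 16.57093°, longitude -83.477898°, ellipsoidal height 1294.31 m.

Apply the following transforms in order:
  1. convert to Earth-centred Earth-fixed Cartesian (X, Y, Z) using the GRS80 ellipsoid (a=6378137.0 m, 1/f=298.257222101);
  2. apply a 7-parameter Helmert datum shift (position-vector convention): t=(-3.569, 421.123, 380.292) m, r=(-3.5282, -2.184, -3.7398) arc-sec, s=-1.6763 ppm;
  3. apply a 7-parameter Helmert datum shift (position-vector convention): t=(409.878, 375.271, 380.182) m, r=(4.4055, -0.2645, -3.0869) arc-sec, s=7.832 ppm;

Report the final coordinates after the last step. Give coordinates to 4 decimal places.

X=694899.0493 m, Y=-6075830.7389 m, Z=1808495.9587 m

start: φ=16.570930°, λ=-83.477898°, h=1294.310 m
→ ECEF (a=6378137.000, f=1/298.257222101): X=694711.0329, Y=-6076559.0406, Z=1807741.9433
→ Helmert 7p (PV): X=694576.9841, Y=-6076109.4056, Z=1808230.5014
→ Helmert 7p (PV): X=694899.0493, Y=-6075830.7389, Z=1808495.9587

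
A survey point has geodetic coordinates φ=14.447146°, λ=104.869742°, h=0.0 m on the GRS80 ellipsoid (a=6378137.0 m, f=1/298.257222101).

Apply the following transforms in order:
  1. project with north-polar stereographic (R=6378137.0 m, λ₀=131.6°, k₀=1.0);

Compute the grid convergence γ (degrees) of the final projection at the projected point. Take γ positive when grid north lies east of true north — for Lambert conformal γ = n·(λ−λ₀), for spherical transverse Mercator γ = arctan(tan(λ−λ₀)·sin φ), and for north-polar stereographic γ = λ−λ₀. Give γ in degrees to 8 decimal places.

-26.73025800

start: φ=14.447146°, λ=104.869742°, h=0.000 m
→ into stereo (λ₀=131.6°): φ=14.44714600°, λ−λ₀=-26.73025800°
convergence γ = -26.73025800°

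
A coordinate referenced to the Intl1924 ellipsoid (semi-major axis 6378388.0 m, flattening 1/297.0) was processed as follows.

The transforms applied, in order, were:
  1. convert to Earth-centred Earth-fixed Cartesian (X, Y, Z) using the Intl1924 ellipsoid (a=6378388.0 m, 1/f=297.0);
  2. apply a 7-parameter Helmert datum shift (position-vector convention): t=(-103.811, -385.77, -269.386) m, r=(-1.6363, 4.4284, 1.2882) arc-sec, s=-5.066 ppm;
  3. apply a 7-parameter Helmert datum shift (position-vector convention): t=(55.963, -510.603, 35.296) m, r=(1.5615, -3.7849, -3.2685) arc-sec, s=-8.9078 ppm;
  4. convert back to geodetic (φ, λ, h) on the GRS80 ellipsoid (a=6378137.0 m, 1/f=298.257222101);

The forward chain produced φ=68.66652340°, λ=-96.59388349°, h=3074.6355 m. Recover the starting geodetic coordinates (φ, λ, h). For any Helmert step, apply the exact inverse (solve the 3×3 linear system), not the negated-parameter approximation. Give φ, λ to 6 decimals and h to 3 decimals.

start: φ=68.666523°, λ=-96.593883°, h=3074.636 m
→ ECEF (a=6378137.000, f=1/298.257222101): X=-267352.5918, Y=-2312823.3804, Z=5921405.2180
→ Helmert⁻¹: X=-267265.6391, Y=-2312292.7828, Z=5921445.0780
→ Helmert⁻¹: X=-267304.7570, Y=-2311964.0326, Z=5921720.3839
→ geod (Bowring, a=6378388.000): φ=68.67527800°, λ=-96.59514300°, h=2883.9640 m

φ=68.675278°, λ=-96.595143°, h=2883.964 m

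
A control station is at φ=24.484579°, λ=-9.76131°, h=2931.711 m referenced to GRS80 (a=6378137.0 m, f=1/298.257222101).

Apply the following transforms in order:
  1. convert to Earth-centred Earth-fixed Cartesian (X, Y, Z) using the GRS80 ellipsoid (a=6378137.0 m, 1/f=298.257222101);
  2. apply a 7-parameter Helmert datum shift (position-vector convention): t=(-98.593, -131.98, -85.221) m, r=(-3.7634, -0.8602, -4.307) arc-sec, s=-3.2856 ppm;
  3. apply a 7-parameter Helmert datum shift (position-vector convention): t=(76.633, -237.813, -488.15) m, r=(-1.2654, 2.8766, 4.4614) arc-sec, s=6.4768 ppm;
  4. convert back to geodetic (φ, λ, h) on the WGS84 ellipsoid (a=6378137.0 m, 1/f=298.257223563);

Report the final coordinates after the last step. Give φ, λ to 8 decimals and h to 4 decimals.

φ=24.47939949°, λ=-9.76423171°, h=2751.7407 m

start: φ=24.484579°, λ=-9.761310°, h=2931.711 m
→ ECEF (a=6378137.000, f=1/298.257222101): X=5726455.5538, Y=-985148.8274, Z=2628438.1160
→ Helmert 7p (PV): X=5726306.6137, Y=-985349.1869, Z=2628386.1148
→ Helmert 7p (PV): X=5726478.3036, Y=-985453.3992, Z=2627841.1729
→ geod (Bowring, a=6378137.000): φ=24.47939949°, λ=-9.76423171°, h=2751.7407 m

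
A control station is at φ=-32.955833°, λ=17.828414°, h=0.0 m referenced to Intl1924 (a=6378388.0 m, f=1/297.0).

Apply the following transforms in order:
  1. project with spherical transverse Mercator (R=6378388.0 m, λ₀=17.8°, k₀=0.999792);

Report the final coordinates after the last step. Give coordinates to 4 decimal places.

start: φ=-32.955833°, λ=17.828414°, h=0.000 m
→ tm (R=6378388.0, λ₀=17.8°): E=2653.6215, N=-3668008.1740

E=2653.6215 m, N=-3668008.1740 m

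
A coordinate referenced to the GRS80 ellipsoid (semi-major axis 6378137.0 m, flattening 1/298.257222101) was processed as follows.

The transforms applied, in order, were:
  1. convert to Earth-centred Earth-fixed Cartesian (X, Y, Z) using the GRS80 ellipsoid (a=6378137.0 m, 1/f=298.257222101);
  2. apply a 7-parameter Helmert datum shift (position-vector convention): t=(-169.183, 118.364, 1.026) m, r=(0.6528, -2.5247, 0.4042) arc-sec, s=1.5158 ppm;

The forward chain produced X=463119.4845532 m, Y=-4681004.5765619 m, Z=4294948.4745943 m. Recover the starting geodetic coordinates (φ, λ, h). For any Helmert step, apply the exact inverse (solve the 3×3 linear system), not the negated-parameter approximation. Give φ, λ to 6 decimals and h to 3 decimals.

φ=42.589179°, λ=-84.347327°, h=1384.345 m

start: X=463119.4846, Y=-4681004.5766, Z=4294948.4746 m
→ Helmert⁻¹: X=463331.3627, Y=-4681103.1599, Z=4294950.0822
→ geod (Bowring, a=6378137.000): φ=42.58917900°, λ=-84.34732700°, h=1384.3450 m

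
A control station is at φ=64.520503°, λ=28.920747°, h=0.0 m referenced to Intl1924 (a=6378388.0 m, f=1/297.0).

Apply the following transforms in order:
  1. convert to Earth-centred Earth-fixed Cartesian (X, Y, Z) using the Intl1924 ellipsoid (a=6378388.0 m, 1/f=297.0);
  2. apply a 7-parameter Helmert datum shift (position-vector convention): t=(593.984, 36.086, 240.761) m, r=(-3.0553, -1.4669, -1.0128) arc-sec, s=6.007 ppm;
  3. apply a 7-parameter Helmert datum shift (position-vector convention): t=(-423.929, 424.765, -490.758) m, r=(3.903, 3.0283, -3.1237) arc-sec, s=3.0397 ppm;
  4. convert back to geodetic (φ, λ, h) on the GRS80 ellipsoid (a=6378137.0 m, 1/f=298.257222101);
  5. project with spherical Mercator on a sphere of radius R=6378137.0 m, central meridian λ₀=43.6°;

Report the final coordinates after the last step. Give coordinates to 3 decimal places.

start: φ=64.520503°, λ=28.920747°, h=0.000 m
→ ECEF (a=6378388.000, f=1/297.0): X=2408318.5999, Y=1330601.3295, Z=5735043.5985
→ Helmert 7p (PV): X=2408892.7979, Y=1330718.5339, Z=5735316.2277
→ Helmert 7p (PV): X=2408580.5478, Y=1331002.3377, Z=5734832.7171
→ geod (Bowring, a=6378137.000): φ=64.51562457°, λ=28.92541749°, h=168.3019 m
→ merc (R=6378137.0, λ₀=43.6°): E=-1633567.0527, N=9481926.1775

E=-1633567.053 m, N=9481926.178 m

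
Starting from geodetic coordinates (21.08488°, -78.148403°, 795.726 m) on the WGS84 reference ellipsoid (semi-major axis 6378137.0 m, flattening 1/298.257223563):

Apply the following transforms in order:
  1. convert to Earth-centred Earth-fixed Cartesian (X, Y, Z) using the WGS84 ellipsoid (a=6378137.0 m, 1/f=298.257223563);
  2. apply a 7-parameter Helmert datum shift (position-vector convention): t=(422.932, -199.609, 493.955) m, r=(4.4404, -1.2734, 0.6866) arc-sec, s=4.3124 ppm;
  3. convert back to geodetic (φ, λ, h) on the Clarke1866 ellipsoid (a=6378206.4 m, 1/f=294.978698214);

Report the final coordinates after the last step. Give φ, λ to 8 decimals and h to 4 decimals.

φ=21.08842323°, λ=-78.14485370°, h=1225.2826 m

start: φ=21.084880°, λ=-78.148403°, h=795.726 m
→ ECEF (a=6378137.000, f=1/298.257223563): X=1222906.4800, Y=-5827501.6660, Z=2280452.3007
→ Helmert 7p (PV): X=1223340.0052, Y=-5827771.4278, Z=2280838.1866
→ geod (Bowring, a=6378206.400): φ=21.08842323°, λ=-78.14485370°, h=1225.2826 m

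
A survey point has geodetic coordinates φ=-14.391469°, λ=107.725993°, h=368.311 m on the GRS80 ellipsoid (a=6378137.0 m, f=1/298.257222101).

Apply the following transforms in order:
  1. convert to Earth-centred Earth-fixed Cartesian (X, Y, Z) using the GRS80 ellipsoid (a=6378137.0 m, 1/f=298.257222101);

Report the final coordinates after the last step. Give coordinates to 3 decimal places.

X=-1881481.414 m, Y=5886239.458 m, Z=-1575063.237 m

start: φ=-14.391469°, λ=107.725993°, h=368.311 m
→ ECEF (a=6378137.000, f=1/298.257222101): X=-1881481.4135, Y=5886239.4580, Z=-1575063.2372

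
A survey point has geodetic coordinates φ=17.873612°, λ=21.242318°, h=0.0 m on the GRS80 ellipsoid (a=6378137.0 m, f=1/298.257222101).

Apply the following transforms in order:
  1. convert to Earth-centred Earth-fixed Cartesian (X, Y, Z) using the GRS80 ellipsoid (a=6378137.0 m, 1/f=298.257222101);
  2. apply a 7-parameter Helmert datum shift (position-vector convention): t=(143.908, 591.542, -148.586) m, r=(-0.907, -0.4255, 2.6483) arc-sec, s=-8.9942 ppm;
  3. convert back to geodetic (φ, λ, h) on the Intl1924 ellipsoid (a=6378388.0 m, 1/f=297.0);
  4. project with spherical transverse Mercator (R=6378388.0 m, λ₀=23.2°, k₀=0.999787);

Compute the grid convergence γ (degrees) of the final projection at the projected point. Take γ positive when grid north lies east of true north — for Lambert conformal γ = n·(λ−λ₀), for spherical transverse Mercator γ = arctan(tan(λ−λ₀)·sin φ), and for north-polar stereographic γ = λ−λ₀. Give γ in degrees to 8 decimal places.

start: φ=17.873612°, λ=21.242318°, h=0.000 m
→ ECEF (a=6378137.000, f=1/298.257222101): X=5659648.6544, Y=2200043.4584, Z=1945075.7849
→ Helmert 7p (PV): X=5659709.3992, Y=2200696.4311, Z=1944911.7055
→ geod (Bowring, a=6378388.000): φ=17.87186893°, λ=21.24785272°, h=-13.7013 m
→ into tm (λ₀=23.2°): φ=17.87186893°, λ−λ₀=-1.95214728°
convergence γ = -0.59930332°

-0.59930332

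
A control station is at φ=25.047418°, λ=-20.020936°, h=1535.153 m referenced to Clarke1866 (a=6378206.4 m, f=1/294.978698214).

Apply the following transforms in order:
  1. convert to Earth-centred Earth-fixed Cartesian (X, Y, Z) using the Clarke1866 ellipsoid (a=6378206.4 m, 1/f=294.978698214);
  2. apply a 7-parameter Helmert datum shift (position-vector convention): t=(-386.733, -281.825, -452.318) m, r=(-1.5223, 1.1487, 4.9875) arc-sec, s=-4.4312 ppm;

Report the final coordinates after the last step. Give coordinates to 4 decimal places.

X=5433438.6651 m, Y=-1980107.2982 m, Z=2683850.5247 m

start: φ=25.047418°, λ=-20.020936°, h=1535.153 m
→ ECEF (a=6378206.400, f=1/294.978698214): X=5433786.6512, Y=-1979985.4469, Z=2684330.3856
→ Helmert 7p (PV): X=5433438.6651, Y=-1980107.2982, Z=2683850.5247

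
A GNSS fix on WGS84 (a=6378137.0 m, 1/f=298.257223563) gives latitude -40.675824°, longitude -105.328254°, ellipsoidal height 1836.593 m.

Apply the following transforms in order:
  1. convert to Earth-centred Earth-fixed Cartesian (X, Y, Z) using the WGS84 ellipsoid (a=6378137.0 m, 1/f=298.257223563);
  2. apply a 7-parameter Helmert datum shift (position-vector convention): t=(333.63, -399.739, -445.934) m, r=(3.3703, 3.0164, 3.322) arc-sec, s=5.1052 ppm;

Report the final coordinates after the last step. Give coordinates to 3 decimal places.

X=-1280566.214 m, Y=-4673532.683 m, Z=-4136908.718 m

start: φ=-40.675824°, λ=-105.328254°, h=1836.593 m
→ ECEF (a=6378137.000, f=1/298.257223563): X=-1280908.0785, Y=-4673156.0445, Z=-4136384.0410
→ Helmert 7p (PV): X=-1280566.2143, Y=-4673532.6832, Z=-4136908.7183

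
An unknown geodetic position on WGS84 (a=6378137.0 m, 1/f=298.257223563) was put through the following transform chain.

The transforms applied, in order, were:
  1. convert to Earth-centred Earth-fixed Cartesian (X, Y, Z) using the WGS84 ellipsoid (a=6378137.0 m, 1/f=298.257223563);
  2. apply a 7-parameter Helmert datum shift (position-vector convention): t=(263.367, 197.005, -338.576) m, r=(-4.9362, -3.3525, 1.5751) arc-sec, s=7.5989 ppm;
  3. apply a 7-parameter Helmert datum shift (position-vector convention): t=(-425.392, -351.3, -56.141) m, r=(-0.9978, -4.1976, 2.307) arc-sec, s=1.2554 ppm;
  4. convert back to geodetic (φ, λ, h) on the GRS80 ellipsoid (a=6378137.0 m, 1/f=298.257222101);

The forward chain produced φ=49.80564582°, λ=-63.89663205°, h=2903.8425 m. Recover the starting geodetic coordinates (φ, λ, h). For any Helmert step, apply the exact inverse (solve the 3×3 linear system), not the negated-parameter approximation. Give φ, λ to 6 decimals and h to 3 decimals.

φ=49.805998°, λ=-63.893386°, h=3104.666 m

start: φ=49.805646°, λ=-63.896632°, h=2903.842 m
→ ECEF (a=6378137.000, f=1/298.257222101): X=1815527.6019, Y=-3705401.5938, Z=4851083.6640
→ Helmert⁻¹: X=1816007.9961, Y=-3705089.4209, Z=4851078.8349
→ Helmert⁻¹: X=1815781.3855, Y=-3705388.2332, Z=4851262.3581
→ geod (Bowring, a=6378137.000): φ=49.80599800°, λ=-63.89338600°, h=3104.6660 m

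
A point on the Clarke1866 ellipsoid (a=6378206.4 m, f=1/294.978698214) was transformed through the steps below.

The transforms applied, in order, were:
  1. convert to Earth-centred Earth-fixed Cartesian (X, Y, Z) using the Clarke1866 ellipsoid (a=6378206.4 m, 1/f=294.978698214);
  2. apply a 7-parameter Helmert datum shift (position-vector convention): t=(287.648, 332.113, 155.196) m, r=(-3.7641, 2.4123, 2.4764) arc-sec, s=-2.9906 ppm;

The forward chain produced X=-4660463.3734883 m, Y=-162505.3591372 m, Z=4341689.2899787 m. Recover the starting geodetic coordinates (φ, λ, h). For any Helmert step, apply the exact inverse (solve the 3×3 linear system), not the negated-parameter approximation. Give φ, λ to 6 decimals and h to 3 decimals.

φ=43.145040°, λ=-177.998749°, h=3537.429 m

start: X=-4660463.3735, Y=-162505.3591, Z=4341689.2900 m
→ Helmert⁻¹: X=-4660817.6897, Y=-162861.2290, Z=4341489.5968
→ geod (Bowring, a=6378206.400): φ=43.14504000°, λ=-177.99874900°, h=3537.4290 m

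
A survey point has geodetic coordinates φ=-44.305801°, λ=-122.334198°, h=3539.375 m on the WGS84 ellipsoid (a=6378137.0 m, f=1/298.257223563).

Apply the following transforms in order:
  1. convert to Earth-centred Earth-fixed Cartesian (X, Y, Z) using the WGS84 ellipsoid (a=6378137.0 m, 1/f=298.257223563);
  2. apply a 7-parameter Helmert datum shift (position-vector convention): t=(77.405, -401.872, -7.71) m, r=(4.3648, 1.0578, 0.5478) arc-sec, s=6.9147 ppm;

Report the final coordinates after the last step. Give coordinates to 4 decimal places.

X=-2446568.7843 m, Y=-3865396.8071 m, Z=-4435050.8883 m

start: φ=-44.305801°, λ=-122.334198°, h=3539.375 m
→ ECEF (a=6378137.000, f=1/298.257223563): X=-2446616.7924, Y=-3865055.5608, Z=-4434943.2696
→ Helmert 7p (PV): X=-2446568.7843, Y=-3865396.8071, Z=-4435050.8883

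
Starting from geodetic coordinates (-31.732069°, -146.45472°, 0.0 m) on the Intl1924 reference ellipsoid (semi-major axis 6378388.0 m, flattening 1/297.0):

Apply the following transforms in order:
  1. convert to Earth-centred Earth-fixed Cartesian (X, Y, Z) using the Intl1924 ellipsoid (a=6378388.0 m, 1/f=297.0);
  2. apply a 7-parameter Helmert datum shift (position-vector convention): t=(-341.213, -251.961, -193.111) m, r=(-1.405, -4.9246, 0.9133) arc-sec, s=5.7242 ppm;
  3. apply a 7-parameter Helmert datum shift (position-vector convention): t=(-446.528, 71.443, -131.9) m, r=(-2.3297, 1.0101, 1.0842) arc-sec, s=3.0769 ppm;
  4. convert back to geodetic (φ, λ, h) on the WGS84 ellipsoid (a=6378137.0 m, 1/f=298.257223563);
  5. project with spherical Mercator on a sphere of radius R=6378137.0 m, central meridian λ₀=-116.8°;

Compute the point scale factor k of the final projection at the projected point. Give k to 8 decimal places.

1.17573663

start: φ=-31.732069°, λ=-146.454720°, h=0.000 m
→ ECEF (a=6378388.000, f=1/297.0): X=-4525611.5933, Y=-3000583.0334, Z=-3335249.0595
→ Helmert 7p (PV): X=-4525885.7958, Y=-3000894.9276, Z=-3335548.8734
→ Helmert 7p (PV): X=-4526346.8102, Y=-3000894.1819, Z=-3335634.9784
→ geod (Bowring, a=6378137.000): φ=-31.73057123°, λ=-146.45627037°, h=1096.1692 m
→ into merc (λ₀=-116.8°): φ=-31.73057123°, λ−λ₀=-29.65627037°
scale k = 1.17573663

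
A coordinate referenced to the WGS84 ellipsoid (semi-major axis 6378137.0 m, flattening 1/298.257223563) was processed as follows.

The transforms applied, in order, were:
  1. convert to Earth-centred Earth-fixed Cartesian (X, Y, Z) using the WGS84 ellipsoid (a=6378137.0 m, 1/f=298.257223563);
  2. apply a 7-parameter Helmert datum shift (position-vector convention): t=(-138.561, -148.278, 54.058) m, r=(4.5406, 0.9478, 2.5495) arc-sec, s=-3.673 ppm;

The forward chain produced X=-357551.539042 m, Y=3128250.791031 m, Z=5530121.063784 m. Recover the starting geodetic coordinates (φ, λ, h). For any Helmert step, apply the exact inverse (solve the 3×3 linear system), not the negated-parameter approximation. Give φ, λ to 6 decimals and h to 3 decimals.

φ=60.507237°, λ=96.517162°, h=1722.599 m

start: X=-357551.5390, Y=3128250.7910, Z=5530121.0638 m
→ Helmert⁻¹: X=-357401.0319, Y=3128536.7120, Z=5530016.8056
→ geod (Bowring, a=6378137.000): φ=60.50723700°, λ=96.51716200°, h=1722.5990 m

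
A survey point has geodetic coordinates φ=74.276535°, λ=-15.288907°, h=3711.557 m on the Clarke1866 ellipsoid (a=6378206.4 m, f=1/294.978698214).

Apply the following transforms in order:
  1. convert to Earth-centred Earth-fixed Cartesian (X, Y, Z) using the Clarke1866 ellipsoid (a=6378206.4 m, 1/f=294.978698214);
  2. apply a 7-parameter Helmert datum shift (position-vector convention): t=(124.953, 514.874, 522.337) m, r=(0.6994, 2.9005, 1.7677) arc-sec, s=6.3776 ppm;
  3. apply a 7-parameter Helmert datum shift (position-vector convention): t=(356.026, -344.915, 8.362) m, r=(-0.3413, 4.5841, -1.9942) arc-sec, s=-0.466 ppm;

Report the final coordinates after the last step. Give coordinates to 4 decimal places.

X=1674222.9112 m, Y=-457317.6187 m, Z=6121273.2971 m

start: φ=74.276535°, λ=-15.288907°, h=3711.557 m
→ ECEF (a=6378206.400, f=1/294.978698214): X=1673510.4238, Y=-457472.4076, Z=6120767.9406
→ Helmert 7p (PV): X=1673736.0413, Y=-456966.8634, Z=6121304.2291
→ Helmert 7p (PV): X=1674222.9112, Y=-457317.6187, Z=6121273.2971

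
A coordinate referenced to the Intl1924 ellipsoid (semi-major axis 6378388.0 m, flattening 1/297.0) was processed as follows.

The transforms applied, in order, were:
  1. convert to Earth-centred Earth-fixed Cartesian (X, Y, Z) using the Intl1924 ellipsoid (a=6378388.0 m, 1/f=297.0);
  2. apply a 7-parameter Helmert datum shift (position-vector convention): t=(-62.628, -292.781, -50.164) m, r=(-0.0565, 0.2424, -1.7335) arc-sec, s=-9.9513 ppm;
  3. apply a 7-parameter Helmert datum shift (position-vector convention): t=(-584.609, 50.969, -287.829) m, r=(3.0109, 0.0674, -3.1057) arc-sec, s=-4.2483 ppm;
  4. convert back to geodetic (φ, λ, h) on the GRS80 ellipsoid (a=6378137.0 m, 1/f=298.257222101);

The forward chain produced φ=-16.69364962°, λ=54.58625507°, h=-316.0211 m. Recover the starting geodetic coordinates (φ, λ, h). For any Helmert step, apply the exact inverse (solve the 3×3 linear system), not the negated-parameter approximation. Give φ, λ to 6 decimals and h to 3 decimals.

φ=-16.690313°, λ=54.583805°, h=-17.878 m

start: φ=-16.693650°, λ=54.586255°, h=-316.021 m
→ ECEF (a=6378137.000, f=1/298.257222101): X=3541014.9654, Y=4980161.5115, Z=-1820294.6250
→ Helmert⁻¹: X=3541540.2295, Y=4980158.4558, Z=-1820086.0673
→ Helmert⁻¹: X=3541598.3827, Y=4980531.0623, Z=-1820048.4889
→ geod (Bowring, a=6378388.000): φ=-16.69031300°, λ=54.58380500°, h=-17.8780 m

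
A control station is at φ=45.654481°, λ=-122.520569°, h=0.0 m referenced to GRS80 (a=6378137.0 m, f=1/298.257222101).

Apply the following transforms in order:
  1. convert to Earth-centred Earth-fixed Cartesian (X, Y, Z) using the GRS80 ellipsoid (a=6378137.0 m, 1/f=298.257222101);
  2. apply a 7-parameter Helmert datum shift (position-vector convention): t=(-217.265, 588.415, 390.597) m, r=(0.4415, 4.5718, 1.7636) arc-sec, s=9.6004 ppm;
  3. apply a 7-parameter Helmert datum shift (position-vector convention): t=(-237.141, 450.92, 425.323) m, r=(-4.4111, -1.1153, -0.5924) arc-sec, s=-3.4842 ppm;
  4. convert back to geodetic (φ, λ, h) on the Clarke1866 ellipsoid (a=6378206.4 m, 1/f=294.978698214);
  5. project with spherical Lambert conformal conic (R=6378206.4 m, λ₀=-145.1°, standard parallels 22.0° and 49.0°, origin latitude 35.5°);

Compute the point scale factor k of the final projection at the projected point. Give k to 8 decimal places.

start: φ=45.654481°, λ=-122.520569°, h=0.000 m
→ ECEF (a=6378137.000, f=1/298.257222101): X=-2400859.4206, Y=-3765610.5373, Z=4538486.9372
→ Helmert 7p (PV): X=-2400966.9426, Y=-3765088.5162, Z=4538966.2601
→ Helmert 7p (PV): X=-2401231.0743, Y=-3764520.5139, Z=4539443.3046
→ geod (Bowring, a=6378206.400): φ=45.66726298°, λ=-122.53210961°, h=233.4480 m
→ into lcc (λ₀=-145.1°): φ=45.66726298°, λ−λ₀=22.56789039°
scale k = 0.98727201

0.98727201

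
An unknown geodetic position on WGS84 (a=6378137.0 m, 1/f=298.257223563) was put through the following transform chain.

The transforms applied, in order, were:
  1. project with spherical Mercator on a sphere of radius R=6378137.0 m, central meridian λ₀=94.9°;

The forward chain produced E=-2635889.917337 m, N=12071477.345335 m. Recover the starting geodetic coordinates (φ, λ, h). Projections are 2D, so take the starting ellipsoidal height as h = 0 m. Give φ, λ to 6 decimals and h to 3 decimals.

start: E=-2635889.9173, N=12071477.3453 m
→ merc⁻¹: φ=72.86289100°, λ=71.22139800°

φ=72.862891°, λ=71.221398°, h=0.000 m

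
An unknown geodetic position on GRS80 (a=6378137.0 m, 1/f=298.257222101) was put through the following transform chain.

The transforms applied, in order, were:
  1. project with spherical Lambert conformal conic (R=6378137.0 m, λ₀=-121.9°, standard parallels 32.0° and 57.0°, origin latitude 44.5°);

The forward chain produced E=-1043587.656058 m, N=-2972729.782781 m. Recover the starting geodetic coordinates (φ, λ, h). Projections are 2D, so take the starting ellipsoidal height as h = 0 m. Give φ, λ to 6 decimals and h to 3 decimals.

φ=17.595553°, λ=-131.002008°, h=0.000 m

start: E=-1043587.6561, N=-2972729.7828 m
→ lcc⁻¹: φ=17.59555300°, λ=-131.00200800°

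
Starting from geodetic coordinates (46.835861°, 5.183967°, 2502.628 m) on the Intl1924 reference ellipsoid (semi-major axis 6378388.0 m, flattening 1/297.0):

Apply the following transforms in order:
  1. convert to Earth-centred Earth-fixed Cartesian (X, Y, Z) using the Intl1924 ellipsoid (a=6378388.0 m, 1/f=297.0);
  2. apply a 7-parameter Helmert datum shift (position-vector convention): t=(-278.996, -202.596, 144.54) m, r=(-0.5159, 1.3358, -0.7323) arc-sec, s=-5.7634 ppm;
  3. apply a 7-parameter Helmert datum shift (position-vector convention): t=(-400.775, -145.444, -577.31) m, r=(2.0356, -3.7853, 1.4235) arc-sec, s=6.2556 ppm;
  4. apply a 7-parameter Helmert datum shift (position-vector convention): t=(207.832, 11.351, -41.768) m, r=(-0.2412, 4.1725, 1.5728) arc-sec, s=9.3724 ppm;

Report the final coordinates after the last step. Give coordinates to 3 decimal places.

start: φ=46.835861°, λ=5.183967°, h=2502.628 m
→ ECEF (a=6378388.000, f=1/297.0): X=4355045.5685, Y=395111.4664, Z=4631211.8235
→ Helmert 7p (PV): X=4354772.8676, Y=394902.7150, Z=4631300.4800
→ Helmert 7p (PV): X=4354311.6164, Y=394744.0892, Z=4630835.9566
→ Helmert 7p (PV): X=4354650.9261, Y=394797.7577, Z=4630749.0455

X=4354650.926 m, Y=394797.758 m, Z=4630749.045 m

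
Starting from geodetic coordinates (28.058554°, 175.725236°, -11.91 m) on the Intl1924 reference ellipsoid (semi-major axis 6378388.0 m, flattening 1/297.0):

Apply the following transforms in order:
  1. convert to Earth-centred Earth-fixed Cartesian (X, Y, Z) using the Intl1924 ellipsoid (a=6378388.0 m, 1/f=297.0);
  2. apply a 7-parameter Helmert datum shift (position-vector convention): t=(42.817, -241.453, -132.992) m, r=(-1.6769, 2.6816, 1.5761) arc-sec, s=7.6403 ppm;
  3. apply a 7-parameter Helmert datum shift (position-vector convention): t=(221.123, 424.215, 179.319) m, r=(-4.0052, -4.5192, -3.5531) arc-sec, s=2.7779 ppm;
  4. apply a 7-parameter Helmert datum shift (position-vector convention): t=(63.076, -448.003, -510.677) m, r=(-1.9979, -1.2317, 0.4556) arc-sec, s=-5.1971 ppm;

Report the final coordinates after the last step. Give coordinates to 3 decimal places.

start: φ=28.058554°, λ=175.725236°, h=-11.910 m
→ ECEF (a=6378388.000, f=1/297.0): X=-5617229.0227, Y=419873.5507, Z=2982269.2883
→ Helmert 7p (PV): X=-5617193.5593, Y=419616.6288, Z=2982228.6970
→ Helmert 7p (PV): X=-5617046.1519, Y=420196.6794, Z=2982285.0809
→ Helmert 7p (PV): X=-5616972.6201, Y=419762.9722, Z=2981721.2929

X=-5616972.620 m, Y=419762.972 m, Z=2981721.293 m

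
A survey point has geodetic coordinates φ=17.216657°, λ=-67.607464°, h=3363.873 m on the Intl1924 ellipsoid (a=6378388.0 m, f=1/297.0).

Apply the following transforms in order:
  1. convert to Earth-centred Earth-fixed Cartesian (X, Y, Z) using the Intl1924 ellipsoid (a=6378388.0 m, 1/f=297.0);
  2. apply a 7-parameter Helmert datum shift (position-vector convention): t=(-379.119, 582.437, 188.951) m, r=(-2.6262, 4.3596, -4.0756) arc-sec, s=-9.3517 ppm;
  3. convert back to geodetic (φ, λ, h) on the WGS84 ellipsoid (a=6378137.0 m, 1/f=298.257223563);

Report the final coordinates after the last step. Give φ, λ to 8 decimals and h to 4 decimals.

φ=17.21986277°, λ=-67.60937505°, h=2950.8724 m

start: φ=17.216657°, λ=-67.607464°, h=3363.873 m
→ ECEF (a=6378388.000, f=1/297.0): X=2322878.5941, Y=-5637810.4052, Z=1876768.2966
→ Helmert 7p (PV): X=2322406.0223, Y=-5637197.2475, Z=1876962.3818
→ geod (Bowring, a=6378137.000): φ=17.21986277°, λ=-67.60937505°, h=2950.8724 m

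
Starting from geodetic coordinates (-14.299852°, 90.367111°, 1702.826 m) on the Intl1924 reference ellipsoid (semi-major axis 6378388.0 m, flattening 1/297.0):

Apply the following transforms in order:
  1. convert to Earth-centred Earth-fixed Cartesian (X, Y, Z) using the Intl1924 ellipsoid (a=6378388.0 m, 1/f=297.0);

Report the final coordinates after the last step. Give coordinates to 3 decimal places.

start: φ=-14.299852°, λ=90.367111°, h=1702.826 m
→ ECEF (a=6378388.000, f=1/297.0): X=-39620.3969, Y=6183553.3721, Z=-1565590.0008

X=-39620.397 m, Y=6183553.372 m, Z=-1565590.001 m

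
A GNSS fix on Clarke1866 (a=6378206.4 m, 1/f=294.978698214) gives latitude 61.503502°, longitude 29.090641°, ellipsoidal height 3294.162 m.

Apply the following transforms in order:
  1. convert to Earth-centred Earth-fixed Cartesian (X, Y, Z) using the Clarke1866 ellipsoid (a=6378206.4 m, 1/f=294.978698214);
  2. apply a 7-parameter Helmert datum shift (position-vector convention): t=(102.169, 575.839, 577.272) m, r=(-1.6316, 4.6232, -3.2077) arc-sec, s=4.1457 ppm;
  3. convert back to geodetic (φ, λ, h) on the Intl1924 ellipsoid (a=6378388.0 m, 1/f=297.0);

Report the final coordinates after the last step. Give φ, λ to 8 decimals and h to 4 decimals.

start: φ=61.503502°, λ=29.090641°, h=3294.162 m
→ ECEF (a=6378206.400, f=1/294.978698214): X=2667547.4307, Y=1484167.1858, Z=5585027.1132
→ Helmert 7p (PV): X=2667808.9223, Y=1484751.8725, Z=5585556.0085
→ geod (Bowring, a=6378388.000): φ=61.50061918°, λ=29.09784334°, h=3708.9465 m

φ=61.50061918°, λ=29.09784334°, h=3708.9465 m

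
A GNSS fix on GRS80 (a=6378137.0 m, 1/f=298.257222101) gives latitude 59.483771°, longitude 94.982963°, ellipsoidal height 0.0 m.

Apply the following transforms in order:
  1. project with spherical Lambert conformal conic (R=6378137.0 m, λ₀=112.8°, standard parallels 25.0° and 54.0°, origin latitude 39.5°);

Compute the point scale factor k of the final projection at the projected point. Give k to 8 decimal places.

1.03440482

start: φ=59.483771°, λ=94.982963°, h=0.000 m
→ into lcc (λ₀=112.8°): φ=59.48377100°, λ−λ₀=-17.81703700°
scale k = 1.03440482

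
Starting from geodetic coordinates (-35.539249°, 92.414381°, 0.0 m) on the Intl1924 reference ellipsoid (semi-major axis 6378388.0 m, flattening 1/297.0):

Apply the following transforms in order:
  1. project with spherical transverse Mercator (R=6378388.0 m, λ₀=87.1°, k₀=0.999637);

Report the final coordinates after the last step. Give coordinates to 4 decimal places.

E=481457.9976 m, N=-3967930.9408 m

start: φ=-35.539249°, λ=92.414381°, h=0.000 m
→ tm (R=6378388.0, λ₀=87.1°): E=481457.9976, N=-3967930.9408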